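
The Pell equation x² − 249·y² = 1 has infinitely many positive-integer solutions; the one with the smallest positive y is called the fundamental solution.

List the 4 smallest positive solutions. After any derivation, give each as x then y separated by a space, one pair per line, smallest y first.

8553815 542076
146335502108449 9273635639880
2503453625935556812055 158649927281879742324
42828158354663763449114371201 2714124255465295062538692240

d=249: √d = [15; 1,3,1,1,5,…,3,1,30] (ℓ=16, even), read p_15/q_15
k=0  a_k=15  p_k/q_k = 15/1
k=1  a_k=1  p_k/q_k = 16/1
k=2  a_k=3  p_k/q_k = 63/4
k=3  a_k=1  p_k/q_k = 79/5
k=4  a_k=1  p_k/q_k = 142/9
k=5  a_k=5  p_k/q_k = 789/50
…
k=7  a_k=3  p_k/q_k = 3582/227
k=8  a_k=10  p_k/q_k = 36751/2329
…
k=10  a_k=1  p_k/q_k = 150586/9543
k=11  a_k=5  p_k/q_k = 866765/54929
k=12  a_k=1  p_k/q_k = 1017351/64472
k=13  a_k=1  p_k/q_k = 1884116/119401
k=14  a_k=3  p_k/q_k = 6669699/422675
k=15  a_k=1  p_k/q_k = 8553815/542076
fundamental: x₁=8553815, y₁=542076  (since 73167751054225 − 249·293846389776 = 1)
(x_2, y_2) = (8553815·8553815 + 249·542076·542076, 8553815·542076 + 542076·8553815) = (146335502108449, 9273635639880)
(x_3, y_3) = (8553815·146335502108449 + 249·542076·9273635639880, 8553815·9273635639880 + 542076·146335502108449) = (2503453625935556812055, 158649927281879742324)
(x_4, y_4) = (8553815·2503453625935556812055 + 249·542076·158649927281879742324, 8553815·158649927281879742324 + 542076·2503453625935556812055) = (42828158354663763449114371201, 2714124255465295062538692240)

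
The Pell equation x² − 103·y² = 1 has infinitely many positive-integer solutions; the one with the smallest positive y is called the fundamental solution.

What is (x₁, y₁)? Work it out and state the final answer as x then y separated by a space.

227528 22419

[10; 6,1,2,1,1,9,1,1,2,1,6,20] for √103; ℓ=12 ⇒ convergent index 11
step 0: (10, 1)  from 10·(1,0) + (0,1)
step 1: (61, 6)  from 6·(10,1) + (1,0)
…
step 4: (274, 27)  from 1·(203,20) + (71,7)
…
step 7: (5044, 497)  from 1·(4567,450) + (477,47)
…
step 10: (33877, 3338)  from 1·(24266,2391) + (9611,947)
step 11: (227528, 22419)  from 6·(33877,3338) + (24266,2391)
fundamental: x₁=227528, y₁=22419  (since 51768990784 − 103·502611561 = 1)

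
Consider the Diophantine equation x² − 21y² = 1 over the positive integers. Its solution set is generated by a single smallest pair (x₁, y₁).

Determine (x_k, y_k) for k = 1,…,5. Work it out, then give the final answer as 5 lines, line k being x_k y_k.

d=21: √d = [4; 1,1,2,1,1,8] (ℓ=6, even), read p_5/q_5
k=0  a_k=4  p_k/q_k = 4/1
k=1  a_k=1  p_k/q_k = 5/1
…
k=3  a_k=2  p_k/q_k = 23/5
k=4  a_k=1  p_k/q_k = 32/7
k=5  a_k=1  p_k/q_k = 55/12
fundamental: x₁=55, y₁=12  (since 3025 − 21·144 = 1)
n=2: (55,12)∘(55,12) = (55·55+21·12·12, 55·12+12·55) = (6049,1320)
n=3: (6049,1320)∘(55,12) = (55·6049+21·12·1320, 55·1320+12·6049) = (665335,145188)
n=4: (665335,145188)∘(55,12) = (55·665335+21·12·145188, 55·145188+12·665335) = (73180801,15969360)
n=5: (73180801,15969360)∘(55,12) = (55·73180801+21·12·15969360, 55·15969360+12·73180801) = (8049222775,1756484412)

55 12
6049 1320
665335 145188
73180801 15969360
8049222775 1756484412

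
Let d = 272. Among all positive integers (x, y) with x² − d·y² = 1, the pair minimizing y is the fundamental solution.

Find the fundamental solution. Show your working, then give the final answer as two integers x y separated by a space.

33 2

√272 = [16; 2,32, …], period ℓ=2 (even) → k=1
k=0  a_k=16  p_k/q_k = 16/1
k=1  a_k=2  p_k/q_k = 33/2
(x₁, y₁) = (33, 2);  33² − 272·2² = 1 ✓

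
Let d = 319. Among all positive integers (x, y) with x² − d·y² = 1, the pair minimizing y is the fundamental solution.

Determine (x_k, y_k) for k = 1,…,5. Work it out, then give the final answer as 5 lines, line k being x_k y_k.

12901780 722361
332911854336799 18639485405160
8590311008090840302660 480965080021169647239
221660605515932150288251132801 12410611300231033623224965680
5719632734066677605580897309458268900 320237953322189008993822774252173561

√319 = [17; 1,6,5,1,4,…,6,1,34, …], period ℓ=14 (even) → k=13
i=0: a=17 ⇒ p=17, q=1
…
i=2: a=6 ⇒ p=125, q=7
i=3: a=5 ⇒ p=643, q=36
…
i=6: a=3 ⇒ p=11913, q=667
…
i=8: a=3 ⇒ p=58797, q=3292
…
i=10: a=1 ⇒ p=309613, q=17335
i=11: a=5 ⇒ p=1798881, q=100718
i=12: a=6 ⇒ p=11102899, q=621643
i=13: a=1 ⇒ p=12901780, q=722361
fundamental: x₁=12901780, y₁=722361  (since 166455927168400 − 319·521805414321 = 1)
(12901780+722361√319)^2 = 332911854336799 + 18639485405160√319
(12901780+722361√319)^3 = 8590311008090840302660 + 480965080021169647239√319
(12901780+722361√319)^4 = 221660605515932150288251132801 + 12410611300231033623224965680√319
(12901780+722361√319)^5 = 5719632734066677605580897309458268900 + 320237953322189008993822774252173561√319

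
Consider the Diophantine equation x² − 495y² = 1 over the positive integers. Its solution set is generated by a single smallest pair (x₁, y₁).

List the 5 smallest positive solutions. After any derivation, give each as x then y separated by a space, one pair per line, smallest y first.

d=495: √d = [22; 4,44] (ℓ=2, even), read p_1/q_1
k=0  a_k=22  p_k/q_k = 22/1
k=1  a_k=4  p_k/q_k = 89/4
→ (89, 4).  Check: 89²=7921, 495·4²=7920, difference 1.
k=2:  x_2 = 89·89+495·4·4 = 15841,  y_2 = 89·4+4·89 = 712
k=3:  x_3 = 89·15841+495·4·712 = 2819609,  y_3 = 89·712+4·15841 = 126732
k=4:  x_4 = 89·2819609+495·4·126732 = 501874561,  y_4 = 89·126732+4·2819609 = 22557584
k=5:  x_5 = 89·501874561+495·4·22557584 = 89330852249,  y_5 = 89·22557584+4·501874561 = 4015123220

89 4
15841 712
2819609 126732
501874561 22557584
89330852249 4015123220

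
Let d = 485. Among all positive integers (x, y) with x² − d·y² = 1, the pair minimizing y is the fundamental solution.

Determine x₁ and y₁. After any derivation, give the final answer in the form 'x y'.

√485 → a₀=22, period (44); ℓ=1 odd so k=1
a_0=22:  p_0=22·1+0=22,  q_0=22·0+1=1
a_1=44:  p_1=44·22+1=969,  q_1=44·1+0=44
(x₁, y₁) = (969, 44);  969² − 485·44² = 1 ✓

969 44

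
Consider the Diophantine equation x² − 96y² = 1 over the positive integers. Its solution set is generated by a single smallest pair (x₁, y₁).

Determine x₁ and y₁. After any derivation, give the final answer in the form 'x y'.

√96 → a₀=9, period (1,3,1,18); ℓ=4 even so k=3
step 0: (9, 1)  from 9·(1,0) + (0,1)
…
step 2: (39, 4)  from 3·(10,1) + (9,1)
step 3: (49, 5)  from 1·(39,4) + (10,1)
(x₁, y₁) = (49, 5);  49² − 96·5² = 1 ✓

49 5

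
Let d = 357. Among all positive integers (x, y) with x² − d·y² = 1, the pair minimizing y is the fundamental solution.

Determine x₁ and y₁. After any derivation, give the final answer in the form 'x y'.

3401 180

[18; 1,8,2,8,1,36] for √357; ℓ=6 ⇒ convergent index 5
i=0: a=18 ⇒ p=18, q=1
…
i=2: a=8 ⇒ p=170, q=9
i=3: a=2 ⇒ p=359, q=19
i=4: a=8 ⇒ p=3042, q=161
i=5: a=1 ⇒ p=3401, q=180
(x₁, y₁) = (3401, 180);  3401² − 357·180² = 1 ✓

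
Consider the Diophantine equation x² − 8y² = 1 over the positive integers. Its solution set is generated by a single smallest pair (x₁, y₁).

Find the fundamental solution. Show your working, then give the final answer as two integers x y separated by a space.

3 1

√8 = [2; 1,4, …], period ℓ=2 (even) → k=1
a_0=2:  p_0=2·1+0=2,  q_0=2·0+1=1
a_1=1:  p_1=1·2+1=3,  q_1=1·1+0=1
fundamental: x₁=3, y₁=1  (since 9 − 8·1 = 1)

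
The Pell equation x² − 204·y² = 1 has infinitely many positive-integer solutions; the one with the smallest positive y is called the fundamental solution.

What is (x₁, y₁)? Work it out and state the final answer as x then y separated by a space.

4999 350

√204 = [14; 3,1,1,6,1,1,3,28, …], period ℓ=8 (even) → k=7
i=0: a=14 ⇒ p=14, q=1
…
i=3: a=1 ⇒ p=100, q=7
i=4: a=6 ⇒ p=657, q=46
…
i=6: a=1 ⇒ p=1414, q=99
i=7: a=3 ⇒ p=4999, q=350
→ (4999, 350).  Check: 4999²=24990001, 204·350²=24990000, difference 1.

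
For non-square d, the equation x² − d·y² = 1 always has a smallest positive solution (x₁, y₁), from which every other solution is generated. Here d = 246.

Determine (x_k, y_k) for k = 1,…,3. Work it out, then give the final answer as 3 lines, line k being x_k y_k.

d=246: √d = [15; 1,2,5,1,14,1,5,2,1,30] (ℓ=10, even), read p_9/q_9
step 0: (15, 1)  from 15·(1,0) + (0,1)
…
step 2: (47, 3)  from 2·(16,1) + (15,1)
step 3: (251, 16)  from 5·(47,3) + (16,1)
…
step 5: (4423, 282)  from 14·(298,19) + (251,16)
step 6: (4721, 301)  from 1·(4423,282) + (298,19)
step 7: (28028, 1787)  from 5·(4721,301) + (4423,282)
step 8: (60777, 3875)  from 2·(28028,1787) + (4721,301)
step 9: (88805, 5662)  from 1·(60777,3875) + (28028,1787)
fundamental: x₁=88805, y₁=5662  (since 7886328025 − 246·32058244 = 1)
(x_2, y_2) = (88805·88805 + 246·5662·5662, 88805·5662 + 5662·88805) = (15772656049, 1005627820)
(x_3, y_3) = (88805·15772656049 + 246·5662·1005627820, 88805·1005627820 + 5662·15772656049) = (2801381440774085, 178609557104538)

88805 5662
15772656049 1005627820
2801381440774085 178609557104538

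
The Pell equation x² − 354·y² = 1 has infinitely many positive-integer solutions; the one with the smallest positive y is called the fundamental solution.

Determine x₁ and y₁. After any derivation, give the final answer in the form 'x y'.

258065 13716

[18; 1,4,2,2,18,2,2,4,1,36] for √354; ℓ=10 ⇒ convergent index 9
step 0: (18, 1)  from 18·(1,0) + (0,1)
step 1: (19, 1)  from 1·(18,1) + (1,0)
step 2: (94, 5)  from 4·(19,1) + (18,1)
step 3: (207, 11)  from 2·(94,5) + (19,1)
step 4: (508, 27)  from 2·(207,11) + (94,5)
step 5: (9351, 497)  from 18·(508,27) + (207,11)
step 6: (19210, 1021)  from 2·(9351,497) + (508,27)
step 7: (47771, 2539)  from 2·(19210,1021) + (9351,497)
step 8: (210294, 11177)  from 4·(47771,2539) + (19210,1021)
step 9: (258065, 13716)  from 1·(210294,11177) + (47771,2539)
(x₁, y₁) = (258065, 13716);  258065² − 354·13716² = 1 ✓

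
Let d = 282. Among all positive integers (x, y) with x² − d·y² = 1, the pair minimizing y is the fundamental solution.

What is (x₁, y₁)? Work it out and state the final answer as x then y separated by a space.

d=282: √d = [16; 1,3,1,4,1,3,1,32] (ℓ=8, even), read p_7/q_7
step 0: (16, 1)  from 16·(1,0) + (0,1)
step 1: (17, 1)  from 1·(16,1) + (1,0)
step 2: (67, 4)  from 3·(17,1) + (16,1)
step 3: (84, 5)  from 1·(67,4) + (17,1)
step 4: (403, 24)  from 4·(84,5) + (67,4)
…
step 6: (1864, 111)  from 3·(487,29) + (403,24)
step 7: (2351, 140)  from 1·(1864,111) + (487,29)
fundamental: x₁=2351, y₁=140  (since 5527201 − 282·19600 = 1)

2351 140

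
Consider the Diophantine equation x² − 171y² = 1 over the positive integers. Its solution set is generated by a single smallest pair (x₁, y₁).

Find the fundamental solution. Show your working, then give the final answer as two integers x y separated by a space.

d=171: √d = [13; 13,26] (ℓ=2, even), read p_1/q_1
k=0  a_k=13  p_k/q_k = 13/1
k=1  a_k=13  p_k/q_k = 170/13
→ (170, 13).  Check: 170²=28900, 171·13²=28899, difference 1.

170 13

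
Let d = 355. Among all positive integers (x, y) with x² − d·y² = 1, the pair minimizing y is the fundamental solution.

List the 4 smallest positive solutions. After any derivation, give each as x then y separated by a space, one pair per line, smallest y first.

954809 50676
1823320452961 96771801768
3481845556741524089 184797174548553948
6648994948371812427335041 352892010866963721270096

[18; 1,5,3,3,1,6,1,3,3,5,1,36] for √355; ℓ=12 ⇒ convergent index 11
k=0  a_k=18  p_k/q_k = 18/1
k=1  a_k=1  p_k/q_k = 19/1
k=2  a_k=5  p_k/q_k = 113/6
k=3  a_k=3  p_k/q_k = 358/19
…
k=5  a_k=1  p_k/q_k = 1545/82
…
k=7  a_k=1  p_k/q_k = 12002/637
…
k=9  a_k=3  p_k/q_k = 151391/8035
k=10  a_k=5  p_k/q_k = 803418/42641
k=11  a_k=1  p_k/q_k = 954809/50676
→ (954809, 50676).  Check: 954809²=911660226481, 355·50676²=911660226480, difference 1.
(954809+50676√355)^2 = 1823320452961 + 96771801768√355
(954809+50676√355)^3 = 3481845556741524089 + 184797174548553948√355
(954809+50676√355)^4 = 6648994948371812427335041 + 352892010866963721270096√355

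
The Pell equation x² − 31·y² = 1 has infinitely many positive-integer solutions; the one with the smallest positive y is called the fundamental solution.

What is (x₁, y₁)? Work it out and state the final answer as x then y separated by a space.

1520 273

[5; 1,1,3,5,3,1,1,10] for √31; ℓ=8 ⇒ convergent index 7
a_0=5:  p_0=5·1+0=5,  q_0=5·0+1=1
…
a_3=3:  p_3=3·11+6=39,  q_3=3·2+1=7
a_4=5:  p_4=5·39+11=206,  q_4=5·7+2=37
…
a_6=1:  p_6=1·657+206=863,  q_6=1·118+37=155
a_7=1:  p_7=1·863+657=1520,  q_7=1·155+118=273
fundamental: x₁=1520, y₁=273  (since 2310400 − 31·74529 = 1)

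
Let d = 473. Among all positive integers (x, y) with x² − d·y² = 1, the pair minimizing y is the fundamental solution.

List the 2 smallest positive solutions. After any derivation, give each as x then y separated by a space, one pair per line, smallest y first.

87 4
15137 696

d=473: √d = [21; 1,2,1,42] (ℓ=4, even), read p_3/q_3
step 0: (21, 1)  from 21·(1,0) + (0,1)
step 1: (22, 1)  from 1·(21,1) + (1,0)
step 2: (65, 3)  from 2·(22,1) + (21,1)
step 3: (87, 4)  from 1·(65,3) + (22,1)
→ (87, 4).  Check: 87²=7569, 473·4²=7568, difference 1.
(x_2, y_2) = (87·87 + 473·4·4, 87·4 + 4·87) = (15137, 696)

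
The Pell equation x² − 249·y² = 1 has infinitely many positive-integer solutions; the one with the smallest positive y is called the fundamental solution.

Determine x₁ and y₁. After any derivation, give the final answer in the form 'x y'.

√249 = [15; 1,3,1,1,5,…,3,1,30, …], period ℓ=16 (even) → k=15
step 0: (15, 1)  from 15·(1,0) + (0,1)
…
step 2: (63, 4)  from 3·(16,1) + (15,1)
…
step 5: (789, 50)  from 5·(142,9) + (79,5)
step 6: (931, 59)  from 1·(789,50) + (142,9)
…
step 9: (113835, 7214)  from 3·(36751,2329) + (3582,227)
step 10: (150586, 9543)  from 1·(113835,7214) + (36751,2329)
…
step 13: (1884116, 119401)  from 1·(1017351,64472) + (866765,54929)
step 14: (6669699, 422675)  from 3·(1884116,119401) + (1017351,64472)
step 15: (8553815, 542076)  from 1·(6669699,422675) + (1884116,119401)
fundamental: x₁=8553815, y₁=542076  (since 73167751054225 − 249·293846389776 = 1)

8553815 542076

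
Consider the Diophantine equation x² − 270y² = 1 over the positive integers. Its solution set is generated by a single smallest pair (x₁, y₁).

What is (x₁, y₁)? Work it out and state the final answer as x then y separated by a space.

5291 322

√270 = [16; 2,3,6,3,2,32, …], period ℓ=6 (even) → k=5
i=0: a=16 ⇒ p=16, q=1
i=1: a=2 ⇒ p=33, q=2
…
i=3: a=6 ⇒ p=723, q=44
i=4: a=3 ⇒ p=2284, q=139
i=5: a=2 ⇒ p=5291, q=322
(x₁, y₁) = (5291, 322);  5291² − 270·322² = 1 ✓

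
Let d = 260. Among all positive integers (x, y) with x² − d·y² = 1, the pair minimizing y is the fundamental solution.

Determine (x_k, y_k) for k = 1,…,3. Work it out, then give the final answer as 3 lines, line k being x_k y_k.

129 8
33281 2064
8586369 532504

[16; 8,32] for √260; ℓ=2 ⇒ convergent index 1
i=0: a=16 ⇒ p=16, q=1
i=1: a=8 ⇒ p=129, q=8
(x₁, y₁) = (129, 8);  129² − 260·8² = 1 ✓
(x_2, y_2) = (129·129 + 260·8·8, 129·8 + 8·129) = (33281, 2064)
(x_3, y_3) = (129·33281 + 260·8·2064, 129·2064 + 8·33281) = (8586369, 532504)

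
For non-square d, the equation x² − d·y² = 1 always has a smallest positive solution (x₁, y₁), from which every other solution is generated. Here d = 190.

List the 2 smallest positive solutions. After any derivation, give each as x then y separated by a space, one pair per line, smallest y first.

52021 3774
5412368881 392654508

√190 = [13; 1,3,1,1,1,…,3,1,26, …], period ℓ=14 (even) → k=13
step 0: (13, 1)  from 13·(1,0) + (0,1)
…
step 2: (55, 4)  from 3·(14,1) + (13,1)
step 3: (69, 5)  from 1·(55,4) + (14,1)
…
step 6: (510, 37)  from 2·(193,14) + (124,9)
…
step 9: (4149, 301)  from 1·(2936,213) + (1213,88)
…
step 11: (11234, 815)  from 1·(7085,514) + (4149,301)
step 12: (40787, 2959)  from 3·(11234,815) + (7085,514)
step 13: (52021, 3774)  from 1·(40787,2959) + (11234,815)
→ (52021, 3774).  Check: 52021²=2706184441, 190·3774²=2706184440, difference 1.
k=2:  x_2 = 52021·52021+190·3774·3774 = 5412368881,  y_2 = 52021·3774+3774·52021 = 392654508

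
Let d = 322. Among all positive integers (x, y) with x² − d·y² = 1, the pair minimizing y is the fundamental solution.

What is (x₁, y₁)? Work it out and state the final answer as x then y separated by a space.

323 18

d=322: √d = [17; 1,16,1,34] (ℓ=4, even), read p_3/q_3
a_0=17:  p_0=17·1+0=17,  q_0=17·0+1=1
…
a_2=16:  p_2=16·18+17=305,  q_2=16·1+1=17
a_3=1:  p_3=1·305+18=323,  q_3=1·17+1=18
(x₁, y₁) = (323, 18);  323² − 322·18² = 1 ✓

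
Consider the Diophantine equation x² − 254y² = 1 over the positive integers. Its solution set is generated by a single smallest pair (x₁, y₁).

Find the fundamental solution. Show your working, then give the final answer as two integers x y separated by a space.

255 16

[15; 1,14,1,30] for √254; ℓ=4 ⇒ convergent index 3
i=0: a=15 ⇒ p=15, q=1
…
i=2: a=14 ⇒ p=239, q=15
i=3: a=1 ⇒ p=255, q=16
fundamental: x₁=255, y₁=16  (since 65025 − 254·256 = 1)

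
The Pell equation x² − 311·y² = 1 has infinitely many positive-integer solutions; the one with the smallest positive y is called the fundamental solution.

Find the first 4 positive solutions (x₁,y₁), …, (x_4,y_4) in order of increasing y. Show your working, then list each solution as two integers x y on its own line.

16883880 957397
570130807708799 32329152120720
19252040283316857636360 1091683049815963029803
650098275797375082487964044801 36863691222253451430108430560

d=311: √d = [17; 1,1,1,2,1,…,1,1,34] (ℓ=16, even), read p_15/q_15
k=0  a_k=17  p_k/q_k = 17/1
k=1  a_k=1  p_k/q_k = 18/1
…
k=3  a_k=1  p_k/q_k = 53/3
k=4  a_k=2  p_k/q_k = 141/8
k=5  a_k=1  p_k/q_k = 194/11
…
k=9  a_k=3  p_k/q_k = 217583/12338
k=10  a_k=6  p_k/q_k = 1376656/78063
k=11  a_k=1  p_k/q_k = 1594239/90401
k=12  a_k=2  p_k/q_k = 4565134/258865
k=13  a_k=1  p_k/q_k = 6159373/349266
k=14  a_k=1  p_k/q_k = 10724507/608131
k=15  a_k=1  p_k/q_k = 16883880/957397
→ (16883880, 957397).  Check: 16883880²=285065403854400, 311·957397²=285065403854399, difference 1.
k=2:  x_2 = 16883880·16883880+311·957397·957397 = 570130807708799,  y_2 = 16883880·957397+957397·16883880 = 32329152120720
k=3:  x_3 = 16883880·570130807708799+311·957397·32329152120720 = 19252040283316857636360,  y_3 = 16883880·32329152120720+957397·570130807708799 = 1091683049815963029803
k=4:  x_4 = 16883880·19252040283316857636360+311·957397·1091683049815963029803 = 650098275797375082487964044801,  y_4 = 16883880·1091683049815963029803+957397·19252040283316857636360 = 36863691222253451430108430560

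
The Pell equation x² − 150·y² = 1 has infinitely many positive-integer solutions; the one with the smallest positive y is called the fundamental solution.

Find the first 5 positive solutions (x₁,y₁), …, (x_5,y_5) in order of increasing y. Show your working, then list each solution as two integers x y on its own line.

[12; 4,24] for √150; ℓ=2 ⇒ convergent index 1
step 0: (12, 1)  from 12·(1,0) + (0,1)
step 1: (49, 4)  from 4·(12,1) + (1,0)
→ (49, 4).  Check: 49²=2401, 150·4²=2400, difference 1.
(x_2, y_2) = (49·49 + 150·4·4, 49·4 + 4·49) = (4801, 392)
(x_3, y_3) = (49·4801 + 150·4·392, 49·392 + 4·4801) = (470449, 38412)
(x_4, y_4) = (49·470449 + 150·4·38412, 49·38412 + 4·470449) = (46099201, 3763984)
(x_5, y_5) = (49·46099201 + 150·4·3763984, 49·3763984 + 4·46099201) = (4517251249, 368832020)

49 4
4801 392
470449 38412
46099201 3763984
4517251249 368832020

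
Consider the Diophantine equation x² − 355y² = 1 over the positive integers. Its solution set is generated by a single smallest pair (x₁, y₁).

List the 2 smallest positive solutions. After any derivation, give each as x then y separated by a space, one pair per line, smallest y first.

954809 50676
1823320452961 96771801768

√355 → a₀=18, period (1,5,3,3,1,6,1,3,3,5,1,36); ℓ=12 even so k=11
a_0=18:  p_0=18·1+0=18,  q_0=18·0+1=1
a_1=1:  p_1=1·18+1=19,  q_1=1·1+0=1
…
a_3=3:  p_3=3·113+19=358,  q_3=3·6+1=19
…
a_7=1:  p_7=1·10457+1545=12002,  q_7=1·555+82=637
a_8=3:  p_8=3·12002+10457=46463,  q_8=3·637+555=2466
a_9=3:  p_9=3·46463+12002=151391,  q_9=3·2466+637=8035
a_10=5:  p_10=5·151391+46463=803418,  q_10=5·8035+2466=42641
a_11=1:  p_11=1·803418+151391=954809,  q_11=1·42641+8035=50676
fundamental: x₁=954809, y₁=50676  (since 911660226481 − 355·2568056976 = 1)
(954809+50676√355)^2 = 1823320452961 + 96771801768√355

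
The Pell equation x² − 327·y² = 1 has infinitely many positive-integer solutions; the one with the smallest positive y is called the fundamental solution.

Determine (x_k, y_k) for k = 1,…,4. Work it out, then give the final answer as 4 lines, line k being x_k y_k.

[18; 12,36] for √327; ℓ=2 ⇒ convergent index 1
k=0  a_k=18  p_k/q_k = 18/1
k=1  a_k=12  p_k/q_k = 217/12
fundamental: x₁=217, y₁=12  (since 47089 − 327·144 = 1)
(x_2, y_2) = (217·217 + 327·12·12, 217·12 + 12·217) = (94177, 5208)
(x_3, y_3) = (217·94177 + 327·12·5208, 217·5208 + 12·94177) = (40872601, 2260260)
(x_4, y_4) = (217·40872601 + 327·12·2260260, 217·2260260 + 12·40872601) = (17738614657, 980947632)

217 12
94177 5208
40872601 2260260
17738614657 980947632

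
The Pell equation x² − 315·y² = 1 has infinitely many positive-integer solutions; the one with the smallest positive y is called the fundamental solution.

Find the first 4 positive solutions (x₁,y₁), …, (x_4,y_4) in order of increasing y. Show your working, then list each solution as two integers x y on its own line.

d=315: √d = [17; 1,2,1,34] (ℓ=4, even), read p_3/q_3
step 0: (17, 1)  from 17·(1,0) + (0,1)
step 1: (18, 1)  from 1·(17,1) + (1,0)
step 2: (53, 3)  from 2·(18,1) + (17,1)
step 3: (71, 4)  from 1·(53,3) + (18,1)
→ (71, 4).  Check: 71²=5041, 315·4²=5040, difference 1.
n=2: (71,4)∘(71,4) = (71·71+315·4·4, 71·4+4·71) = (10081,568)
n=3: (10081,568)∘(71,4) = (71·10081+315·4·568, 71·568+4·10081) = (1431431,80652)
n=4: (1431431,80652)∘(71,4) = (71·1431431+315·4·80652, 71·80652+4·1431431) = (203253121,11452016)

71 4
10081 568
1431431 80652
203253121 11452016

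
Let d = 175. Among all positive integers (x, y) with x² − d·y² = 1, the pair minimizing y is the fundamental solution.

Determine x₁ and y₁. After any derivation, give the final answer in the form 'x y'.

2024 153

[13; 4,2,1,2,4,26] for √175; ℓ=6 ⇒ convergent index 5
k=0  a_k=13  p_k/q_k = 13/1
k=1  a_k=4  p_k/q_k = 53/4
…
k=3  a_k=1  p_k/q_k = 172/13
k=4  a_k=2  p_k/q_k = 463/35
k=5  a_k=4  p_k/q_k = 2024/153
(x₁, y₁) = (2024, 153);  2024² − 175·153² = 1 ✓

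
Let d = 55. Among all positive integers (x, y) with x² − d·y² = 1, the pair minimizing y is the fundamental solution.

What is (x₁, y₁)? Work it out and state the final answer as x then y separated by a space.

√55 = [7; 2,2,2,14, …], period ℓ=4 (even) → k=3
k=0  a_k=7  p_k/q_k = 7/1
…
k=2  a_k=2  p_k/q_k = 37/5
k=3  a_k=2  p_k/q_k = 89/12
fundamental: x₁=89, y₁=12  (since 7921 − 55·144 = 1)

89 12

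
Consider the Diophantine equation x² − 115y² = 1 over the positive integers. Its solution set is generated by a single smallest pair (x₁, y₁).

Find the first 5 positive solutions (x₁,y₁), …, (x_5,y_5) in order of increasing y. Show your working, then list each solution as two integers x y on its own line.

1126 105
2535751 236460
5710510126 532507815
12860066268001 1199207362920
28960863525028126 2700614448788025

√115 → a₀=10, period (1,2,1,1,1,1,1,2,1,20); ℓ=10 even so k=9
i=0: a=10 ⇒ p=10, q=1
i=1: a=1 ⇒ p=11, q=1
i=2: a=2 ⇒ p=32, q=3
i=3: a=1 ⇒ p=43, q=4
i=4: a=1 ⇒ p=75, q=7
i=5: a=1 ⇒ p=118, q=11
i=6: a=1 ⇒ p=193, q=18
i=7: a=1 ⇒ p=311, q=29
i=8: a=2 ⇒ p=815, q=76
i=9: a=1 ⇒ p=1126, q=105
→ (1126, 105).  Check: 1126²=1267876, 115·105²=1267875, difference 1.
(1126+105√115)^2 = 2535751 + 236460√115
(1126+105√115)^3 = 5710510126 + 532507815√115
(1126+105√115)^4 = 12860066268001 + 1199207362920√115
(1126+105√115)^5 = 28960863525028126 + 2700614448788025√115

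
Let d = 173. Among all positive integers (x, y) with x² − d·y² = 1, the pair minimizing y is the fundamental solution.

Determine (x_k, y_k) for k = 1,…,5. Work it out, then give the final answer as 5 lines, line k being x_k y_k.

[13; 6,1,1,6,26] for √173; ℓ=5 ⇒ convergent index 9
step 0: (13, 1)  from 13·(1,0) + (0,1)
…
step 2: (92, 7)  from 1·(79,6) + (13,1)
step 3: (171, 13)  from 1·(92,7) + (79,6)
step 4: (1118, 85)  from 6·(171,13) + (92,7)
step 5: (29239, 2223)  from 26·(1118,85) + (171,13)
step 6: (176552, 13423)  from 6·(29239,2223) + (1118,85)
step 7: (205791, 15646)  from 1·(176552,13423) + (29239,2223)
step 8: (382343, 29069)  from 1·(205791,15646) + (176552,13423)
step 9: (2499849, 190060)  from 6·(382343,29069) + (205791,15646)
(x₁, y₁) = (2499849, 190060);  2499849² − 173·190060² = 1 ✓
k=2:  x_2 = 2499849·2499849+173·190060·190060 = 12498490045601,  y_2 = 2499849·190060+190060·2499849 = 950242601880
k=3:  x_3 = 2499849·12498490045601+173·190060·950242601880 = 62488675684008728649,  y_3 = 2499849·950242601880+190060·12498490045601 = 4750926036134042180
k=4:  x_4 = 2499849·62488675684008728649+173·190060·4750926036134042180 = 312424506839974574118902401,  y_4 = 2499849·4750926036134042180+190060·62488675684008728649 = 23753195401006348176659760
k=5:  x_5 = 2499849·312424506839974574118902401+173·190060·23753195401006348176659760 = 1562028181998744709597444087746249,  y_5 = 2499849·23753195401006348176659760+190060·312424506839974574118902401 = 118758803540015886040113314710300

2499849 190060
12498490045601 950242601880
62488675684008728649 4750926036134042180
312424506839974574118902401 23753195401006348176659760
1562028181998744709597444087746249 118758803540015886040113314710300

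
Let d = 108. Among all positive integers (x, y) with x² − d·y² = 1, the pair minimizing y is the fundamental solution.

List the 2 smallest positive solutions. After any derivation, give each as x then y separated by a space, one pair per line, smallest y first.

1351 130
3650401 351260

[10; 2,1,1,4,1,1,2,20] for √108; ℓ=8 ⇒ convergent index 7
a_0=10:  p_0=10·1+0=10,  q_0=10·0+1=1
a_1=2:  p_1=2·10+1=21,  q_1=2·1+0=2
…
a_4=4:  p_4=4·52+31=239,  q_4=4·5+3=23
a_5=1:  p_5=1·239+52=291,  q_5=1·23+5=28
a_6=1:  p_6=1·291+239=530,  q_6=1·28+23=51
a_7=2:  p_7=2·530+291=1351,  q_7=2·51+28=130
fundamental: x₁=1351, y₁=130  (since 1825201 − 108·16900 = 1)
(1351+130√108)^2 = 3650401 + 351260√108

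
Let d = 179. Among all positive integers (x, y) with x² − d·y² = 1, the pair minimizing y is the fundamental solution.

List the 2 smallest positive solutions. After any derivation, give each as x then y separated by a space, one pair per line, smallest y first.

4190210 313191
35115719688199 2624672120220

[13; 2,1,1,1,3,…,1,2,26] for √179; ℓ=14 ⇒ convergent index 13
a_0=13:  p_0=13·1+0=13,  q_0=13·0+1=1
a_1=2:  p_1=2·13+1=27,  q_1=2·1+0=2
a_2=1:  p_2=1·27+13=40,  q_2=1·2+1=3
…
a_4=1:  p_4=1·67+40=107,  q_4=1·5+3=8
a_5=3:  p_5=3·107+67=388,  q_5=3·8+5=29
…
a_8=5:  p_8=5·26999+2047=137042,  q_8=5·2018+153=10243
…
a_10=1:  p_10=1·438125+137042=575167,  q_10=1·32747+10243=42990
…
a_12=1:  p_12=1·1013292+575167=1588459,  q_12=1·75737+42990=118727
a_13=2:  p_13=2·1588459+1013292=4190210,  q_13=2·118727+75737=313191
(x₁, y₁) = (4190210, 313191);  4190210² − 179·313191² = 1 ✓
(4190210+313191√179)^2 = 35115719688199 + 2624672120220√179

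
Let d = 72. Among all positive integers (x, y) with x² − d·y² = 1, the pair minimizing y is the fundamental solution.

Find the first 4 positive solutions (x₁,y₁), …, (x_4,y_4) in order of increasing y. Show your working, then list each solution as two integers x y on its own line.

√72 → a₀=8, period (2,16); ℓ=2 even so k=1
k=0  a_k=8  p_k/q_k = 8/1
k=1  a_k=2  p_k/q_k = 17/2
→ (17, 2).  Check: 17²=289, 72·2²=288, difference 1.
(x_2, y_2) = (17·17 + 72·2·2, 17·2 + 2·17) = (577, 68)
(x_3, y_3) = (17·577 + 72·2·68, 17·68 + 2·577) = (19601, 2310)
(x_4, y_4) = (17·19601 + 72·2·2310, 17·2310 + 2·19601) = (665857, 78472)

17 2
577 68
19601 2310
665857 78472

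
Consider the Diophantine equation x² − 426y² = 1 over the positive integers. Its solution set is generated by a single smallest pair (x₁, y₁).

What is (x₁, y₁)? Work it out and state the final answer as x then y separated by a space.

√426 → a₀=20, period (1,1,1,3,2,6,2,3,1,1,1,40); ℓ=12 even so k=11
a_0=20:  p_0=20·1+0=20,  q_0=20·0+1=1
…
a_3=1:  p_3=1·41+21=62,  q_3=1·2+1=3
a_4=3:  p_4=3·62+41=227,  q_4=3·3+2=11
a_5=2:  p_5=2·227+62=516,  q_5=2·11+3=25
…
a_9=1:  p_9=1·24809+7162=31971,  q_9=1·1202+347=1549
a_10=1:  p_10=1·31971+24809=56780,  q_10=1·1549+1202=2751
a_11=1:  p_11=1·56780+31971=88751,  q_11=1·2751+1549=4300
→ (88751, 4300).  Check: 88751²=7876740001, 426·4300²=7876740000, difference 1.

88751 4300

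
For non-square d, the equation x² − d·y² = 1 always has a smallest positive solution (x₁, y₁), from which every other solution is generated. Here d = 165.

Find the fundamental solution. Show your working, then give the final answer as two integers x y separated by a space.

√165 → a₀=12, period (1,5,2,5,1,24); ℓ=6 even so k=5
k=0  a_k=12  p_k/q_k = 12/1
…
k=4  a_k=5  p_k/q_k = 912/71
k=5  a_k=1  p_k/q_k = 1079/84
(x₁, y₁) = (1079, 84);  1079² − 165·84² = 1 ✓

1079 84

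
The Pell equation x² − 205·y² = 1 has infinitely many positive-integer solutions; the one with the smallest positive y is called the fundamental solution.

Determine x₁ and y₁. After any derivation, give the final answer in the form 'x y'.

39689 2772

√205 = [14; 3,6,1,4,1,6,3,28, …], period ℓ=8 (even) → k=7
step 0: (14, 1)  from 14·(1,0) + (0,1)
…
step 3: (315, 22)  from 1·(272,19) + (43,3)
step 4: (1532, 107)  from 4·(315,22) + (272,19)
step 5: (1847, 129)  from 1·(1532,107) + (315,22)
step 6: (12614, 881)  from 6·(1847,129) + (1532,107)
step 7: (39689, 2772)  from 3·(12614,881) + (1847,129)
fundamental: x₁=39689, y₁=2772  (since 1575216721 − 205·7683984 = 1)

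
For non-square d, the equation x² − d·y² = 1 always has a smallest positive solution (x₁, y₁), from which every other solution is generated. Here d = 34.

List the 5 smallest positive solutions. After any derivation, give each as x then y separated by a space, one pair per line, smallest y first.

35 6
2449 420
171395 29394
11995201 2057160
839492675 143971806

d=34: √d = [5; 1,4,1,10] (ℓ=4, even), read p_3/q_3
step 0: (5, 1)  from 5·(1,0) + (0,1)
step 1: (6, 1)  from 1·(5,1) + (1,0)
step 2: (29, 5)  from 4·(6,1) + (5,1)
step 3: (35, 6)  from 1·(29,5) + (6,1)
(x₁, y₁) = (35, 6);  35² − 34·6² = 1 ✓
k=2:  x_2 = 35·35+34·6·6 = 2449,  y_2 = 35·6+6·35 = 420
k=3:  x_3 = 35·2449+34·6·420 = 171395,  y_3 = 35·420+6·2449 = 29394
k=4:  x_4 = 35·171395+34·6·29394 = 11995201,  y_4 = 35·29394+6·171395 = 2057160
k=5:  x_5 = 35·11995201+34·6·2057160 = 839492675,  y_5 = 35·2057160+6·11995201 = 143971806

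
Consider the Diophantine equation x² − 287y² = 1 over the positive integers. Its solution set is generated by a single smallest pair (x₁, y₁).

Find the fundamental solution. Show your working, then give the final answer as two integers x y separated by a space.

288 17

√287 → a₀=16, period (1,15,1,32); ℓ=4 even so k=3
a_0=16:  p_0=16·1+0=16,  q_0=16·0+1=1
a_1=1:  p_1=1·16+1=17,  q_1=1·1+0=1
a_2=15:  p_2=15·17+16=271,  q_2=15·1+1=16
a_3=1:  p_3=1·271+17=288,  q_3=1·16+1=17
→ (288, 17).  Check: 288²=82944, 287·17²=82943, difference 1.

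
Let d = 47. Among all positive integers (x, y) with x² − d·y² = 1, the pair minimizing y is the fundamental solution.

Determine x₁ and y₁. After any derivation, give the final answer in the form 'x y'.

48 7

√47 = [6; 1,5,1,12, …], period ℓ=4 (even) → k=3
a_0=6:  p_0=6·1+0=6,  q_0=6·0+1=1
a_1=1:  p_1=1·6+1=7,  q_1=1·1+0=1
a_2=5:  p_2=5·7+6=41,  q_2=5·1+1=6
a_3=1:  p_3=1·41+7=48,  q_3=1·6+1=7
(x₁, y₁) = (48, 7);  48² − 47·7² = 1 ✓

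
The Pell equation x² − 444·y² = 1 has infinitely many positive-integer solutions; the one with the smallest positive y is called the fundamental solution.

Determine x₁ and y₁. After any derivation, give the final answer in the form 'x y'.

295 14

√444 → a₀=21, period (14,42); ℓ=2 even so k=1
step 0: (21, 1)  from 21·(1,0) + (0,1)
step 1: (295, 14)  from 14·(21,1) + (1,0)
(x₁, y₁) = (295, 14);  295² − 444·14² = 1 ✓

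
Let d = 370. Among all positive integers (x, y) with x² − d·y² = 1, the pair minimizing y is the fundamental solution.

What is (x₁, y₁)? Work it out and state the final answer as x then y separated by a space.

213859 11118

d=370: √d = [19; 4,4,38] (ℓ=3, odd), read p_5/q_5
a_0=19:  p_0=19·1+0=19,  q_0=19·0+1=1
…
a_4=4:  p_4=4·12503+327=50339,  q_4=4·650+17=2617
a_5=4:  p_5=4·50339+12503=213859,  q_5=4·2617+650=11118
→ (213859, 11118).  Check: 213859²=45735671881, 370·11118²=45735671880, difference 1.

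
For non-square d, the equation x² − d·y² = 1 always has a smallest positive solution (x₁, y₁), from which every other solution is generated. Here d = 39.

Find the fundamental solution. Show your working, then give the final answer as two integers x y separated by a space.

25 4

[6; 4,12] for √39; ℓ=2 ⇒ convergent index 1
i=0: a=6 ⇒ p=6, q=1
i=1: a=4 ⇒ p=25, q=4
(x₁, y₁) = (25, 4);  25² − 39·4² = 1 ✓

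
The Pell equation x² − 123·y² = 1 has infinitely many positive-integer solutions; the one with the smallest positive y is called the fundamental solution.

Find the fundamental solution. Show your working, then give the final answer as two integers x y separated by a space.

122 11

[11; 11,22] for √123; ℓ=2 ⇒ convergent index 1
i=0: a=11 ⇒ p=11, q=1
i=1: a=11 ⇒ p=122, q=11
→ (122, 11).  Check: 122²=14884, 123·11²=14883, difference 1.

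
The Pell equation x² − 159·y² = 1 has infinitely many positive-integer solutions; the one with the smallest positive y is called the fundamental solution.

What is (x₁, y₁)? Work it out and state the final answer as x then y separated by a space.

1324 105

√159 = [12; 1,1,1,1,3,1,1,1,1,24, …], period ℓ=10 (even) → k=9
step 0: (12, 1)  from 12·(1,0) + (0,1)
…
step 6: (290, 23)  from 1·(227,18) + (63,5)
…
step 8: (807, 64)  from 1·(517,41) + (290,23)
step 9: (1324, 105)  from 1·(807,64) + (517,41)
(x₁, y₁) = (1324, 105);  1324² − 159·105² = 1 ✓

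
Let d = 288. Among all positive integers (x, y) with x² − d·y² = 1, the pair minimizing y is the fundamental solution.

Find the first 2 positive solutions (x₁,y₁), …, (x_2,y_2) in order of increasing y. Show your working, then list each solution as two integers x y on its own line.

d=288: √d = [16; 1,32] (ℓ=2, even), read p_1/q_1
step 0: (16, 1)  from 16·(1,0) + (0,1)
step 1: (17, 1)  from 1·(16,1) + (1,0)
(x₁, y₁) = (17, 1);  17² − 288·1² = 1 ✓
k=2:  x_2 = 17·17+288·1·1 = 577,  y_2 = 17·1+1·17 = 34

17 1
577 34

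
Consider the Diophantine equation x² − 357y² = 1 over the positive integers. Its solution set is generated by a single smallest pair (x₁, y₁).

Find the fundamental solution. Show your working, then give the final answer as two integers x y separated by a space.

3401 180

√357 = [18; 1,8,2,8,1,36, …], period ℓ=6 (even) → k=5
step 0: (18, 1)  from 18·(1,0) + (0,1)
step 1: (19, 1)  from 1·(18,1) + (1,0)
…
step 3: (359, 19)  from 2·(170,9) + (19,1)
step 4: (3042, 161)  from 8·(359,19) + (170,9)
step 5: (3401, 180)  from 1·(3042,161) + (359,19)
(x₁, y₁) = (3401, 180);  3401² − 357·180² = 1 ✓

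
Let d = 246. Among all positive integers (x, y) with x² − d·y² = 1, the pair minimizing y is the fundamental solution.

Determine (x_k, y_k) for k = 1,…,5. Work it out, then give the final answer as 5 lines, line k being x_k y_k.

88805 5662
15772656049 1005627820
2801381440774085 178609557104538
497553357680112580801 31722843436331366360
88370451854763414035291525 5634294222548204422095062

√246 → a₀=15, period (1,2,5,1,14,1,5,2,1,30); ℓ=10 even so k=9
k=0  a_k=15  p_k/q_k = 15/1
k=1  a_k=1  p_k/q_k = 16/1
…
k=3  a_k=5  p_k/q_k = 251/16
…
k=7  a_k=5  p_k/q_k = 28028/1787
k=8  a_k=2  p_k/q_k = 60777/3875
k=9  a_k=1  p_k/q_k = 88805/5662
→ (88805, 5662).  Check: 88805²=7886328025, 246·5662²=7886328024, difference 1.
n=2: (88805,5662)∘(88805,5662) = (88805·88805+246·5662·5662, 88805·5662+5662·88805) = (15772656049,1005627820)
n=3: (15772656049,1005627820)∘(88805,5662) = (88805·15772656049+246·5662·1005627820, 88805·1005627820+5662·15772656049) = (2801381440774085,178609557104538)
n=4: (2801381440774085,178609557104538)∘(88805,5662) = (88805·2801381440774085+246·5662·178609557104538, 88805·178609557104538+5662·2801381440774085) = (497553357680112580801,31722843436331366360)
n=5: (497553357680112580801,31722843436331366360)∘(88805,5662) = (88805·497553357680112580801+246·5662·31722843436331366360, 88805·31722843436331366360+5662·497553357680112580801) = (88370451854763414035291525,5634294222548204422095062)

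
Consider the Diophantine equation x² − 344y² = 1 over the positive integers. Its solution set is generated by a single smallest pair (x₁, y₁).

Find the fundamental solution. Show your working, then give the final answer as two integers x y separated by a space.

[18; 1,1,4,1,3,1,4,1,1,36] for √344; ℓ=10 ⇒ convergent index 9
i=0: a=18 ⇒ p=18, q=1
…
i=5: a=3 ⇒ p=779, q=42
i=6: a=1 ⇒ p=983, q=53
i=7: a=4 ⇒ p=4711, q=254
i=8: a=1 ⇒ p=5694, q=307
i=9: a=1 ⇒ p=10405, q=561
fundamental: x₁=10405, y₁=561  (since 108264025 − 344·314721 = 1)

10405 561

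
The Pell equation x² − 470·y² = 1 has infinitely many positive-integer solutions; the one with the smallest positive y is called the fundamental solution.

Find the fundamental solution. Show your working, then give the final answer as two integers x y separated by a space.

√470 → a₀=21, period (1,2,8,2,1,42); ℓ=6 even so k=5
k=0  a_k=21  p_k/q_k = 21/1
…
k=2  a_k=2  p_k/q_k = 65/3
k=3  a_k=8  p_k/q_k = 542/25
k=4  a_k=2  p_k/q_k = 1149/53
k=5  a_k=1  p_k/q_k = 1691/78
fundamental: x₁=1691, y₁=78  (since 2859481 − 470·6084 = 1)

1691 78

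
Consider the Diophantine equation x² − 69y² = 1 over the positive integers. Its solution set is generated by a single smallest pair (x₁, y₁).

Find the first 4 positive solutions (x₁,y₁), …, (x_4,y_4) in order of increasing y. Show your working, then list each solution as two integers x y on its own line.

7775 936
120901249 14554800
1880014414175 226327139064
29234224019520001 3519386997890400

d=69: √d = [8; 3,3,1,4,1,3,3,16] (ℓ=8, even), read p_7/q_7
a_0=8:  p_0=8·1+0=8,  q_0=8·0+1=1
a_1=3:  p_1=3·8+1=25,  q_1=3·1+0=3
a_2=3:  p_2=3·25+8=83,  q_2=3·3+1=10
…
a_5=1:  p_5=1·515+108=623,  q_5=1·62+13=75
a_6=3:  p_6=3·623+515=2384,  q_6=3·75+62=287
a_7=3:  p_7=3·2384+623=7775,  q_7=3·287+75=936
→ (7775, 936).  Check: 7775²=60450625, 69·936²=60450624, difference 1.
(7775+936√69)^2 = 120901249 + 14554800√69
(7775+936√69)^3 = 1880014414175 + 226327139064√69
(7775+936√69)^4 = 29234224019520001 + 3519386997890400√69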